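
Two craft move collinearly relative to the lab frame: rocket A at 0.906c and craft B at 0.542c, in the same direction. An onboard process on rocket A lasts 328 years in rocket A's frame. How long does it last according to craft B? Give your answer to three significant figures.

469 years

Transform rocket A's velocity into craft B's frame: (0.906 − 0.542)/(1 − 0.906·0.542) = 0.364/0.508948, so the relative speed is 0.7152c.
At |u| = 0.7152c, γ = (1 − 0.511511)^(−1/2) = 1.4308.
The clock on rocket A records proper time, so craft B measures Δt = γΔτ = 1.4308 × 328 = 469 years.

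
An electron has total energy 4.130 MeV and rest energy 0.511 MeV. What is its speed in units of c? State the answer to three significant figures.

γ = E/(mc²) = 4.130/0.511 = 8.0822.
β = √(1 − 1/γ²) = √(1 − 0.0153088) = √0.9846912 = 0.992.

0.992c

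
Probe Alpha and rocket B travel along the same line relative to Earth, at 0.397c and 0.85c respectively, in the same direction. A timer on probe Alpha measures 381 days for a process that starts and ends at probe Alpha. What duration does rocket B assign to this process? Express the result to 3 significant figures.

522 days

The velocity of probe Alpha relative to rocket B is (0.397 − 0.85)c / (1 − 0.397×0.85) = −0.68372c; relative speed 0.68372c.
At |u| = 0.68372c, γ = (1 − 0.467473)^(−1/2) = 1.3703.
The clock on probe Alpha records proper time, so rocket B measures Δt = γΔτ = 1.3703 × 381 = 522 days.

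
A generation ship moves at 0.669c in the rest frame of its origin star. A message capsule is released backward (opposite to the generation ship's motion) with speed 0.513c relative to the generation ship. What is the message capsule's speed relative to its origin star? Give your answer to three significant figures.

0.238c

Relativistic velocity addition: u = (u' + v)/(1 + u'v/c²), with u' = −0.513c and v = 0.669c.
Numerator: −0.513 + 0.669 = 0.156. Denominator: 1 + (−0.513)(0.669) = 0.656803.
u = 0.156/0.656803 = 0.23751, so the speed is 0.238c.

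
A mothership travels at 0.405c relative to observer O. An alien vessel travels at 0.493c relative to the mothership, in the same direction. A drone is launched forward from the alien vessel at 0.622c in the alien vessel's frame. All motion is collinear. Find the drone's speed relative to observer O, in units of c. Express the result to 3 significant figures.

Apply u = (u'+v)/(1+u'v) twice. Drone in the mothership frame: (0.622+0.493)/(1+0.622·0.493) = 1.115/1.306646 = 0.85333c.
That velocity, transformed to the rest frame of observer O: (0.85333+0.405)/(1+0.85333·0.405) = 1.25833/1.34559865 = 0.93515c.

0.935c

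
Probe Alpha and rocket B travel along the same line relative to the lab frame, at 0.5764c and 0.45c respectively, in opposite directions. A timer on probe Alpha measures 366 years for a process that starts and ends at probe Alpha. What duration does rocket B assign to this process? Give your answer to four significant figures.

Speed of probe Alpha in rocket B's frame: u = (v_A + v_B)/(1 + v_A v_B/c²) = (0.5764 + 0.45)/(1 + 0.5764×0.45) = 1.0264/1.25938 = 0.815; |u| = 0.815c.
γ for this relative speed: γ = 1/√(1 − 0.664225) = 1.7257.
Probe Alpha's interval is proper; time dilation gives Δt_B = γΔτ = 1.7257 × 366 years = 631.6 years.

631.6 years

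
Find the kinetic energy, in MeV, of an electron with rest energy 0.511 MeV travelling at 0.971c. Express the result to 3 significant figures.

β² = 0.942841, so γ = 1/√0.057159 = 4.1827.
Kinetic energy: K = (γ − 1)mc² = (4.1827 − 1) × 0.511 MeV = 3.1827 × 0.511 = 1.63 MeV.

1.63 MeV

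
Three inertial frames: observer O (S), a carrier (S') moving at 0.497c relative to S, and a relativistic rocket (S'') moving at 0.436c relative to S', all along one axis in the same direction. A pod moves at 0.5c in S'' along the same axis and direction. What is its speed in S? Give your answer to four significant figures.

First combine the pod and relativistic rocket (S''→S'): u₁ = (0.5 + 0.436)/(1 + 0.5×0.436) = 0.936/1.218 = 0.76847.
Then combine with the carrier (S'→S): u = (0.76847 + 0.497)/(1 + 0.76847×0.497) = 1.26547/1.38192959 = 0.91573.

0.9157c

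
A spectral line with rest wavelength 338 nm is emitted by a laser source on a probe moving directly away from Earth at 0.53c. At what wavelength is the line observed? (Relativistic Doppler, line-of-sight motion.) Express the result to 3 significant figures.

Relativistic Doppler for wavelength: λ_obs = λ_src · √((1+β)/(1−β)).
With β = 0.53: factor = √(1.53/0.47) = 1.8043.
λ_obs = 338 × 1.8043 = 610 nm.

610 nm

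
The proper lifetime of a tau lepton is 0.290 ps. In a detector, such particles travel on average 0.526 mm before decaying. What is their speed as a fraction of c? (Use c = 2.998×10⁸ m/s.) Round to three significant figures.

d = βγcτ ⇒ βγ = d/(cτ) = 5.260×10^-4 m / (8.6942×10^-5 m) = 6.05.
β = (βγ)/√(1+(βγ)²) = 6.05/√37.6025 = 0.987.

0.987c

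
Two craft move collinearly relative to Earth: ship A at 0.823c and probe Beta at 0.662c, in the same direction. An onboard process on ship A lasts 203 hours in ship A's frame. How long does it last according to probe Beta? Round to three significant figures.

The velocity of ship A relative to probe Beta is (0.823 − 0.662)c / (1 − 0.823×0.662) = 0.35371c; relative speed 0.35371c.
At |u| = 0.35371c, γ = (1 − 0.125111)^(−1/2) = 1.0691.
Ship A's interval is proper; time dilation gives Δt_B = γΔτ = 1.0691 × 203 hours = 217 hours.

217 hours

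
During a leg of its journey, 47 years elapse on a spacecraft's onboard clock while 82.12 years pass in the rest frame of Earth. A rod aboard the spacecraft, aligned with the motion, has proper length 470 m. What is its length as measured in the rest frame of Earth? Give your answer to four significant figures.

From Δt = γΔτ: γ = 82.12/47 = 1.74723.
L = L₀/γ = 470/1.74723 = 269.0 m.

269.0 m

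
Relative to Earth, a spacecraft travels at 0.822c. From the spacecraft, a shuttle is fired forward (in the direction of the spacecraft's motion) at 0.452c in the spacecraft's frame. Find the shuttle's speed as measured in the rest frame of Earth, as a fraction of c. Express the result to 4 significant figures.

In units of c, u = (u' + v)/(1 + u'v) with u' = 0.452 and v = 0.822.
Numerator: 0.452 + 0.822 = 1.274. Denominator: 1 + (0.452)(0.822) = 1.371544.
u = 1.274/1.371544 = 0.92888, so the speed is 0.9289c.

0.9289c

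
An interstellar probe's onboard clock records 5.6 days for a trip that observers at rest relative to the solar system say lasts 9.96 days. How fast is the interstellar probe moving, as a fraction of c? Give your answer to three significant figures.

γ = Δt/Δτ = 9.96/5.6 = 1.7786.
β = √(1 − 1/γ²) = √(1 − 0.316114) = √0.683886 = 0.827.

0.827c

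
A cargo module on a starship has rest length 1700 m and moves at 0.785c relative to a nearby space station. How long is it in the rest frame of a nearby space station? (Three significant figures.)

1050 m

β² = 0.616225, so γ = 1/√0.383775 = 1.6142.
Along the direction of motion the measured length is L₀/γ = 1700/1.6142 = 1050 m.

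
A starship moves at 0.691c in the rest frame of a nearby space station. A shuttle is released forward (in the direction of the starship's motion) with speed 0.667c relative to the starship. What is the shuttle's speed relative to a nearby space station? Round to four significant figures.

Relativistic velocity addition: u = (u' + v)/(1 + u'v/c²), with u' = 0.667c and v = 0.691c.
Numerator: 0.667 + 0.691 = 1.358. Denominator: 1 + (0.667)(0.691) = 1.460897.
u = 1.358/1.460897 = 0.92957, so the speed is 0.9296c.

0.9296c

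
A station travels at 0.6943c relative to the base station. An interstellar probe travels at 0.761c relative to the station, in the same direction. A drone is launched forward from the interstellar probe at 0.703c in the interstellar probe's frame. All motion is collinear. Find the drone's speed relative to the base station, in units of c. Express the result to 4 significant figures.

0.9915c

Compose velocities in two stages. Stage 1 (into S'): u₁ = (0.703+0.761)/(1+0.703×0.761) = 0.95376.
Stage 2 (into S): u = (0.95376+0.6943)/(1+0.95376×0.6943) = 0.9915, so the speed is 0.9915c.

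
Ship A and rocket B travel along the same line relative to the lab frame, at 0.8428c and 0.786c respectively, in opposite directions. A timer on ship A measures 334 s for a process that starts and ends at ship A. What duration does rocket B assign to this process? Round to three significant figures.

1670 s

The velocity of ship A relative to rocket B is (0.8428 + 0.786)c / (1 + 0.8428×0.786) = 0.97976c; relative speed 0.97976c.
At |u| = 0.97976c, γ = (1 − 0.95993)^(−1/2) = 4.9956.
The clock on ship A records proper time, so rocket B measures Δt = γΔτ = 4.9956 × 334 = 1670 s.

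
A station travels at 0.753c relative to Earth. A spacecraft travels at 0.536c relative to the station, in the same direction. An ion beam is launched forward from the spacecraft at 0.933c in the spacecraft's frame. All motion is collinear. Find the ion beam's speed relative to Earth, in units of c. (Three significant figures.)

0.997c

Apply u = (u'+v)/(1+u'v) twice. Ion beam in the station frame: (0.933+0.536)/(1+0.933·0.536) = 1.469/1.500088 = 0.97928c.
That velocity, transformed to the rest frame of Earth: (0.97928+0.753)/(1+0.97928·0.753) = 1.73228/1.73739784 = 0.99705c.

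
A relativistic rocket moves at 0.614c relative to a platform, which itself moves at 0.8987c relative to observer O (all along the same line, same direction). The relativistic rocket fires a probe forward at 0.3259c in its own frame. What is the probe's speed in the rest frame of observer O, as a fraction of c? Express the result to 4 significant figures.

0.9871c

Apply u = (u'+v)/(1+u'v) twice. Probe in the platform frame: (0.3259+0.614)/(1+0.3259·0.614) = 0.9399/1.2001026 = 0.78318c.
That velocity, transformed to the rest frame of observer O: (0.78318+0.8987)/(1+0.78318·0.8987) = 1.68188/1.703843866 = 0.98711c.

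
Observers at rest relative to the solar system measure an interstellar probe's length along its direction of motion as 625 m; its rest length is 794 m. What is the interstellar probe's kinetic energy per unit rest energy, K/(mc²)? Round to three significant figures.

0.270

Length contraction gives γ = L₀/L = 794/625 = 1.2704.
K/(mc²) = γ − 1 = 1.2704 − 1 = 0.270.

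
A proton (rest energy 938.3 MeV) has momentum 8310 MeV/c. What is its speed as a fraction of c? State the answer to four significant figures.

0.9937c

pc/(mc²) = 8310/938.3 = 8.8564 = βγ = β/√(1−β²).
So β² = x²/(1 + x²) with x = 8.8564: x² = 78.4358, β² = 78.4358/79.4358 = 0.987411, β = 0.9937.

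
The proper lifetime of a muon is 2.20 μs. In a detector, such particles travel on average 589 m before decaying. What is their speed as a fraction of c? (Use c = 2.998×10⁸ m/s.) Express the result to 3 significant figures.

d = βγcτ ⇒ βγ = d/(cτ) = 589.0 m / (659.56 m) = 0.89302.
β = (βγ)/√(1+(βγ)²) = 0.89302/√1.797485 = 0.666.

0.666c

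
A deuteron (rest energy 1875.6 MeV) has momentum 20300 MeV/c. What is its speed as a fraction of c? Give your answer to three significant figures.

0.996c

pc/(mc²) = 20300/1875.6 = 10.823 = βγ = β/√(1−β²).
So β² = x²/(1 + x²) with x = 10.823: x² = 117.137, β² = 117.137/118.137 = 0.991535, β = 0.996.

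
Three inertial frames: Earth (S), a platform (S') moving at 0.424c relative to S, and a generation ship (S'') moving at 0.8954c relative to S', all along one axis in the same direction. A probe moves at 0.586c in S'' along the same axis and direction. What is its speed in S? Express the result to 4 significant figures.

First combine the probe and generation ship (S''→S'): u₁ = (0.586 + 0.8954)/(1 + 0.586×0.8954) = 1.4814/1.5247044 = 0.9716.
Then combine with the platform (S'→S): u = (0.9716 + 0.424)/(1 + 0.9716×0.424) = 1.3956/1.4119584 = 0.98841.

0.9884c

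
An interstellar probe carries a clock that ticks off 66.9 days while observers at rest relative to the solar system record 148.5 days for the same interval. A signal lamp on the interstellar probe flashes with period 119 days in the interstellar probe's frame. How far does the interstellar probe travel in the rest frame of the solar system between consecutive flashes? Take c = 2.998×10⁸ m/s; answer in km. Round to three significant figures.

γ = Δt/Δτ = 148.5/66.9 = 2.21973.
β = √(1 − 1/γ²) = 0.89277. Lab-frame period = γτ = 2.21973×119 days = 264.15 days. Distance = βc × γτ = 0.89277 × 2.998×10⁸ m/s × 22822560 s = 6.1085×10^15 m = 6.11×10^12 km.

6.11×10^12 km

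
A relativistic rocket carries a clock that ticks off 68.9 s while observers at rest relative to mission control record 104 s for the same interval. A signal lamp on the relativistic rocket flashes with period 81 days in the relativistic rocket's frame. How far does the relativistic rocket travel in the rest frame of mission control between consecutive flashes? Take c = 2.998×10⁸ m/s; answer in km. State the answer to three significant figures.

From Δt = γΔτ: γ = 104/68.9 = 1.50943.
β = √(1 − 1/γ²) = 0.74906. Lab-frame period = γτ = 1.50943×81 days = 122.26 days. Distance = βc × γτ = 0.74906 × 2.998×10⁸ m/s × 10563264 s = 2.3722×10^15 m = 2.37×10^12 km.

2.37×10^12 km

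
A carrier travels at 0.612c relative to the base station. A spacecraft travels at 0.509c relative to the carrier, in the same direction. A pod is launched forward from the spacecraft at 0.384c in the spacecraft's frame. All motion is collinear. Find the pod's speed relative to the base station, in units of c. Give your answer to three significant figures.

0.933c

Compose velocities in two stages. Stage 1 (into S'): u₁ = (0.384+0.509)/(1+0.384×0.509) = 0.747.
Stage 2 (into S): u = (0.747+0.612)/(1+0.747×0.612) = 0.93263, so the speed is 0.933c.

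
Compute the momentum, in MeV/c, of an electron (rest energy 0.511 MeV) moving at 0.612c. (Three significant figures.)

0.395 MeV/c

With β = 0.612, γ = 1/√(1 − 0.612²) = 1/√0.625456 = 1.2644.
Momentum: p = γβ·mc = 1.2644 × 0.612 × 0.511 MeV/c = 0.395 MeV/c.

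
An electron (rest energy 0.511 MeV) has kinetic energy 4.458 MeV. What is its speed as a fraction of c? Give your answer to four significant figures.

K = (γ−1)mc², so γ = 1 + 4.458/0.511 = 9.7241.
Then v/c = √(1 − γ⁻²) = √(1 − 0.0105755) = √0.9894245 = 0.9947.

0.9947c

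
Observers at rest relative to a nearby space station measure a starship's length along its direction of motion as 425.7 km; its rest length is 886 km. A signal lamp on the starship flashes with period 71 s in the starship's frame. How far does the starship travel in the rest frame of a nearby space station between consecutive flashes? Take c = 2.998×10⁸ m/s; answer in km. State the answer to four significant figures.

From L = L₀/γ: γ = 886/425.7 = 2.08128.
β = √(1 − 1/γ²) = 0.87701. Lab-frame period = γτ = 2.08128×71 s = 147.77 s. Distance = βc × γτ = 0.87701 × 2.998×10⁸ m/s × 147.77 s = 3.8853×10^10 m = 3.885×10^7 km.

3.885×10^7 km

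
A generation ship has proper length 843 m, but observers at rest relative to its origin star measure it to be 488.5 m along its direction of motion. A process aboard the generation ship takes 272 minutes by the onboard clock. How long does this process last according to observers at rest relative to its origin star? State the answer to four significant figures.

γ = L₀/L = 843/488.5 = 1.72569.
Δt = γΔτ = 1.72569 × 272 = 469.4 minutes.

469.4 minutes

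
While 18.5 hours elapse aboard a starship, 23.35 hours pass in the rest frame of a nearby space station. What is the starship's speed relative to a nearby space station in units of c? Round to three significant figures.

0.610c

γ = Δt/Δτ = 23.35/18.5 = 1.2622.
β = √(1 − 1/γ²) = √(1 − 0.627688) = √0.372312 = 0.610.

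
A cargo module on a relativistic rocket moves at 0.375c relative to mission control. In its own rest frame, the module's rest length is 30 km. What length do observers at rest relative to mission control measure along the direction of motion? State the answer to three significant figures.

With β = 0.375, γ = 1/√(1 − 0.375²) = 1/√0.859375 = 1.0787.
Length contraction: L = L₀/γ = 30/1.0787 = 27.8 km.

27.8 km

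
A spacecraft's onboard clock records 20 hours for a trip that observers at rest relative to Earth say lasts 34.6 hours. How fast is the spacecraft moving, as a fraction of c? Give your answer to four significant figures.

γ = Δt/Δτ = 34.6/20 = 1.73.
β = √(1 − 1/γ²) = √(1 − 0.334124) = √0.665876 = 0.8160.

0.8160c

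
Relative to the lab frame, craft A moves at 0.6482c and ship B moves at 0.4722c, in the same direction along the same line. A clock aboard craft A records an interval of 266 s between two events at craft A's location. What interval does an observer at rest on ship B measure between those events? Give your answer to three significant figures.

275 s

Transform craft A's velocity into ship B's frame: (0.6482 − 0.4722)/(1 − 0.6482·0.4722) = 0.176/0.69391996, so the relative speed is 0.25363c.
γ for this relative speed: γ = 1/√(1 − 0.0643282) = 1.0338.
The clock on craft A records proper time, so ship B measures Δt = γΔτ = 1.0338 × 266 = 275 s.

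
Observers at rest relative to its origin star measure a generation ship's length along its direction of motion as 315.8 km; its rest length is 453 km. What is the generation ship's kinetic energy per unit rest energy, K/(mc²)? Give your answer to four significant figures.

0.4345

Length contraction gives γ = L₀/L = 453/315.8 = 1.43445.
Since K = (γ−1)mc², K/(mc²) = 1.43445 − 1 = 0.4345.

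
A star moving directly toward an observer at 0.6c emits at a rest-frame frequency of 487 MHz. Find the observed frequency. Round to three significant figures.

974 MHz

Relativistic Doppler (source moving toward): f_obs = f_src · √((1+β)/(1−β)).
With β = 0.6: factor = √(1.6/0.4) = 2.
f_obs = 487 × 2 = 974 MHz.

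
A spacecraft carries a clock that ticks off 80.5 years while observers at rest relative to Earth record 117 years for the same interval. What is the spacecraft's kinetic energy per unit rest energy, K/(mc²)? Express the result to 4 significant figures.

γ = Δt/Δτ = 117/80.5 = 1.45342.
K/(mc²) = γ − 1 = 1.45342 − 1 = 0.4534.

0.4534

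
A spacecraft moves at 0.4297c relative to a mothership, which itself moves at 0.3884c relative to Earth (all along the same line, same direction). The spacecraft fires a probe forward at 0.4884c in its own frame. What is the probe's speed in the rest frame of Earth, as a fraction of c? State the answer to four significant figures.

0.8861c

Compose velocities in two stages. Stage 1 (into S'): u₁ = (0.4884+0.4297)/(1+0.4884×0.4297) = 0.75884.
Stage 2 (into S): u = (0.75884+0.3884)/(1+0.75884×0.3884) = 0.88608, so the speed is 0.8861c.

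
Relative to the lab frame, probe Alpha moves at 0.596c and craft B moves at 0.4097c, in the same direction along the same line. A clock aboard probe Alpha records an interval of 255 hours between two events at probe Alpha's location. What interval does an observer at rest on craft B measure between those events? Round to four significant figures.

Speed of probe Alpha in craft B's frame: u = (v_A − v_B)/(1 − v_A v_B/c²) = (0.596 − 0.4097)/(1 − 0.596×0.4097) = 0.1863/0.7558188 = 0.24649; |u| = 0.24649c.
γ for this relative speed: γ = 1/√(1 − 0.0607573) = 1.0318.
Probe Alpha's interval is proper; time dilation gives Δt_B = γΔτ = 1.0318 × 255 hours = 263.1 hours.

263.1 hours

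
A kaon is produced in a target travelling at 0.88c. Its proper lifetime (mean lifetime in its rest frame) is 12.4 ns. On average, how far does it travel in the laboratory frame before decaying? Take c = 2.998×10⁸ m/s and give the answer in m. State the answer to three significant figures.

6.89 m

γ = 1/√(1 − β²) = 1/√(1 − 0.7744) = 1/√0.2256 = 1/0.474974 = 2.1054.
Lab-frame lifetime: Δt = γτ = 2.1054 × 12.4 ns = 26.107 ns.
Distance: d = vΔt = 0.88 × 2.998×10⁸ m/s × 2.6107×10^-8 s = 6.89 m.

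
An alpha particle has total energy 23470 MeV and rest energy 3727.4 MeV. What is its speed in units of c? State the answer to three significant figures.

0.987c

γ = E/(mc²) = 23470/3727.4 = 6.2966.
β = √(1 − 1/γ²) = √(1 − 0.0252225) = √0.9747775 = 0.987.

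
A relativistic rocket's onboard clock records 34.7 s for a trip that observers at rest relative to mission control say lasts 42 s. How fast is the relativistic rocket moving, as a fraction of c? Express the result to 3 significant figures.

0.563c

γ = Δt/Δτ = 42/34.7 = 1.2104.
β = √(1 − 1/γ²) = √(1 − 0.682562) = √0.317438 = 0.563.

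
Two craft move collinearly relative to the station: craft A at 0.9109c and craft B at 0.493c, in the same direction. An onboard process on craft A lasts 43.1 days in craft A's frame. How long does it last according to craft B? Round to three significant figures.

Transform craft A's velocity into craft B's frame: (0.9109 − 0.493)/(1 − 0.9109·0.493) = 0.4179/0.5509263, so the relative speed is 0.75854c.
At |u| = 0.75854c, γ = (1 − 0.575383)^(−1/2) = 1.5346.
The clock on craft A records proper time, so craft B measures Δt = γΔτ = 1.5346 × 43.1 = 66.1 days.

66.1 days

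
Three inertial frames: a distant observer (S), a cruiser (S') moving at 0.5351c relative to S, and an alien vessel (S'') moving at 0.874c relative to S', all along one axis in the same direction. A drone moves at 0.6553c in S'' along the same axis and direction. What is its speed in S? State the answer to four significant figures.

0.9916c

Compose velocities in two stages. Stage 1 (into S'): u₁ = (0.6553+0.874)/(1+0.6553×0.874) = 0.97238.
Stage 2 (into S): u = (0.97238+0.5351)/(1+0.97238×0.5351) = 0.99155, so the speed is 0.9916c.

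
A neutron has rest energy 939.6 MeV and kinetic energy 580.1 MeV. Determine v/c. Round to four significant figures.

0.7860

K = (γ−1)mc², so γ = 1 + 580.1/939.6 = 1.6174.
Then v/c = √(1 − γ⁻²) = √(1 − 0.382266) = √0.617734 = 0.7860.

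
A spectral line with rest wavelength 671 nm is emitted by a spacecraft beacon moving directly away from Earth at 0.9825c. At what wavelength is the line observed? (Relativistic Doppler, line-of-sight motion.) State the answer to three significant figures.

7140 nm

Relativistic Doppler for wavelength: λ_obs = λ_src · √((1+β)/(1−β)).
With β = 0.9825: factor = √(1.9825/0.0175) = 10.644.
λ_obs = 671 × 10.644 = 7140 nm.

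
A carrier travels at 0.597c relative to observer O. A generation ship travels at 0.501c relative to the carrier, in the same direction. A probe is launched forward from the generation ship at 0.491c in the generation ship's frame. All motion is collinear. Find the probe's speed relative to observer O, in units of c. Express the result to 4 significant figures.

0.9443c

Compose velocities in two stages. Stage 1 (into S'): u₁ = (0.491+0.501)/(1+0.491×0.501) = 0.79615.
Stage 2 (into S): u = (0.79615+0.597)/(1+0.79615×0.597) = 0.94432, so the speed is 0.9443c.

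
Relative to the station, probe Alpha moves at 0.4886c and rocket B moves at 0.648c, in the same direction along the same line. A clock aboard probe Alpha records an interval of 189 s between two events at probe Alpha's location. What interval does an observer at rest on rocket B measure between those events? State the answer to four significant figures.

Speed of probe Alpha in rocket B's frame: u = (v_A − v_B)/(1 − v_A v_B/c²) = (0.4886 − 0.648)/(1 − 0.4886×0.648) = −0.1594/0.6833872 = −0.23325; |u| = 0.23325c.
At |u| = 0.23325c, γ = (1 − 0.0544056)^(−1/2) = 1.0284.
The clock on probe Alpha records proper time, so rocket B measures Δt = γΔτ = 1.0284 × 189 = 194.4 s.

194.4 s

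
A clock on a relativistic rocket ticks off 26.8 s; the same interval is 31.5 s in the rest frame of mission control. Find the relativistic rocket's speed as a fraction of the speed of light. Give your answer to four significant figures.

0.5255c

γ = Δt/Δτ = 31.5/26.8 = 1.1754.
β = √(1 − 1/γ²) = √(1 − 0.723817) = √0.276183 = 0.5255.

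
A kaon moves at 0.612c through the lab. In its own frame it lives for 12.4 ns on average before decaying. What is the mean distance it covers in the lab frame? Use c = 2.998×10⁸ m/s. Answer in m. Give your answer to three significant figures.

With β = 0.612, γ = 1/√(1 − 0.612²) = 1/√0.625456 = 1.2644.
Lab-frame lifetime: Δt = γτ = 1.2644 × 12.4 ns = 15.679 ns.
Distance: d = vΔt = 0.612 × 2.998×10⁸ m/s × 1.5679×10^-8 s = 2.88 m.

2.88 m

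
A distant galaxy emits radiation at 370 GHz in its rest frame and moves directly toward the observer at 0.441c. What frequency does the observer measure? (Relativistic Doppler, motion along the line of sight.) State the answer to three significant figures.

594 GHz

Relativistic Doppler (source moving toward): f_obs = f_src · √((1+β)/(1−β)).
With β = 0.441: factor = √(1.441/0.559) = 1.6056.
f_obs = 370 × 1.6056 = 594 GHz.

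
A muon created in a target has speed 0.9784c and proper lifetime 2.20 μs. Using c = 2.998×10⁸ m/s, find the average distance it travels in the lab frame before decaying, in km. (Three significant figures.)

3.12 km

Lorentz factor: γ = (1 − 0.95726656)^(−1/2) = 4.8374.
Lab-frame lifetime: Δt = γτ = 4.8374 × 2.20 μs = 10.642 μs.
Distance: d = vΔt = 0.9784 × 2.998×10⁸ m/s × 1.0642×10^-5 s = 3120 m = 3.12 km.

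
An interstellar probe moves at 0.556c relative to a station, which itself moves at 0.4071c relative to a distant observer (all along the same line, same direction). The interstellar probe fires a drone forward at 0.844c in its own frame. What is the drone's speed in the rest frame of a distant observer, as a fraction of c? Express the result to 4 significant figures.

0.9799c

Compose velocities in two stages. Stage 1 (into S'): u₁ = (0.844+0.556)/(1+0.844×0.556) = 0.95286.
Stage 2 (into S): u = (0.95286+0.4071)/(1+0.95286×0.4071) = 0.97986, so the speed is 0.9799c.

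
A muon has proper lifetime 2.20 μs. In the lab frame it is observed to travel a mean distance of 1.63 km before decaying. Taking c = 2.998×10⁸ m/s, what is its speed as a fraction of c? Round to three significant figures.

Let x = d/(cτ) = 1630 m / (2.998×10⁸ m/s × 2.200×10^-6 s) = 2.4713. Since d = βγcτ, x = βγ = β/√(1−β²).
Solving: β² = x²/(1+x²) = 6.10732/7.10732 = 0.8593, so β = 0.927.

0.927c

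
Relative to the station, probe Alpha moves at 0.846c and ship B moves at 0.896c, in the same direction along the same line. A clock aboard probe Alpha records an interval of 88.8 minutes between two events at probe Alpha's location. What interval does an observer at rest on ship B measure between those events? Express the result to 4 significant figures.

90.76 minutes

Speed of probe Alpha in ship B's frame: u = (v_A − v_B)/(1 − v_A v_B/c²) = (0.846 − 0.896)/(1 − 0.846×0.896) = −0.05/0.241984 = −0.20663; |u| = 0.20663c.
γ for this relative speed: γ = 1/√(1 − 0.042696) = 1.0221.
Probe Alpha's interval is proper; time dilation gives Δt_B = γΔτ = 1.0221 × 88.8 minutes = 90.76 minutes.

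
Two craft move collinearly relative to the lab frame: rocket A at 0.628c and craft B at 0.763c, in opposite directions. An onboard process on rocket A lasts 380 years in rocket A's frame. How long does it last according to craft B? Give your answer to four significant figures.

1117 years

The velocity of rocket A relative to craft B is (0.628 + 0.763)c / (1 + 0.628×0.763) = 0.9404c; relative speed 0.9404c.
At |u| = 0.9404c, γ = (1 − 0.884352)^(−1/2) = 2.9406.
Rocket A's interval is proper; time dilation gives Δt_B = γΔτ = 2.9406 × 380 years = 1117 years.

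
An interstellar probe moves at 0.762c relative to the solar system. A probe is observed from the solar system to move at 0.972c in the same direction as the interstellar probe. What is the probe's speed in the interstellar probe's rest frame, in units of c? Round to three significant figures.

0.810c

Transform to the interstellar probe's frame: u' = (u − v)/(1 − uv/c²).
u' = (0.972 − 0.762)/(1 − 0.972×0.762) = 0.21/0.259336 = 0.80976.
Speed in the interstellar probe's frame: 0.810c (in the same direction).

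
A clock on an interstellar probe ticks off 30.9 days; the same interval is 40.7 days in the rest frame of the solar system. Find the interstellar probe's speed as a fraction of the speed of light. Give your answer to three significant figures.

0.651c

γ = Δt/Δτ = 40.7/30.9 = 1.3172.
β = √(1 − 1/γ²) = √(1 − 0.576364) = √0.423636 = 0.651.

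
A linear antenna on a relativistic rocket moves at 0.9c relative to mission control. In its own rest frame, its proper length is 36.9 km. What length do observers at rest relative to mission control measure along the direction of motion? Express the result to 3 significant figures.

With β = 0.9, γ = 1/√(1 − 0.9²) = 1/√0.19 = 2.2942.
Along the direction of motion the measured length is L₀/γ = 36.9/2.2942 = 16.1 km.

16.1 km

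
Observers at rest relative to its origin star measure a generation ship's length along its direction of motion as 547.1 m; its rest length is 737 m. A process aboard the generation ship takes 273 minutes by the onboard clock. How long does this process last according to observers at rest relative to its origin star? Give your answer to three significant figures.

368 minutes

Length contraction gives γ = L₀/L = 737/547.1 = 1.3471.
The same γ dilates the second interval: 1.3471 × 273 minutes = 368 minutes.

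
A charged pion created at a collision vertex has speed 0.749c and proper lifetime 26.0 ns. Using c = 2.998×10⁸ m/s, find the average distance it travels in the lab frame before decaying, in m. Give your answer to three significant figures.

γ = 1/√(1 − β²) = 1/√(1 − 0.561001) = 1/√0.438999 = 1/0.66257 = 1.5093.
Lab-frame lifetime: Δt = γτ = 1.5093 × 26.0 ns = 39.242 ns.
Distance: d = vΔt = 0.749 × 2.998×10⁸ m/s × 3.9242×10^-8 s = 8.81 m.

8.81 m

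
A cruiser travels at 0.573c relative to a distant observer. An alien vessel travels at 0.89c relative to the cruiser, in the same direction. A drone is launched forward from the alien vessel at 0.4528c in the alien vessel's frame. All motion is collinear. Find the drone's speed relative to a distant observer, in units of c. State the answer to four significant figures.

0.9882c

Compose velocities in two stages. Stage 1 (into S'): u₁ = (0.4528+0.89)/(1+0.4528×0.89) = 0.9571.
Stage 2 (into S): u = (0.9571+0.573)/(1+0.9571×0.573) = 0.98817, so the speed is 0.9882c.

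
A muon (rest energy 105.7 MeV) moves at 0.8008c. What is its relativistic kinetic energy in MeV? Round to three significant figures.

Lorentz factor: γ = (1 − 0.64128064)^(−1/2) = 1.66964.
Kinetic energy: K = (γ − 1)mc² = (1.66964 − 1) × 105.7 MeV = 0.66964 × 105.7 = 70.8 MeV.

70.8 MeV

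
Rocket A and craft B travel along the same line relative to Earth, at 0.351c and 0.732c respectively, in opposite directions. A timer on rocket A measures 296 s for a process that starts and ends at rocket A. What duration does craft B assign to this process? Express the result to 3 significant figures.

Transform rocket A's velocity into craft B's frame: (0.351 + 0.732)/(1 + 0.351·0.732) = 1.083/1.256932, so the relative speed is 0.86162c.
γ for this relative speed: γ = 1/√(1 − 0.742389) = 1.9702.
Rocket A's interval is proper; time dilation gives Δt_B = γΔτ = 1.9702 × 296 s = 583 s.

583 s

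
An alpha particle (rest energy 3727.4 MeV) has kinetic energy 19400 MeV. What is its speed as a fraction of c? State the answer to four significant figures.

0.9869c

γ = 1 + K/(mc²) = 1 + 19400/3727.4 = 6.2047.
β = √(1 − 1/γ²) = √(1 − 0.0259752) = √0.9740248 = 0.9869.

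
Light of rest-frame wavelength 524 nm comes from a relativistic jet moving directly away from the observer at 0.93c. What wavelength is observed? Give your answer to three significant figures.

Relativistic Doppler for wavelength: λ_obs = λ_src · √((1+β)/(1−β)).
With β = 0.93: factor = √(1.93/0.07) = 5.2509.
λ_obs = 524 × 5.2509 = 2750 nm.

2750 nm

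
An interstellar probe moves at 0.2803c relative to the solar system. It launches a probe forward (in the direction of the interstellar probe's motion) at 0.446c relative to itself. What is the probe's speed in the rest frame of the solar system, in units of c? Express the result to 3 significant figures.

Relativistic velocity addition: u = (u' + v)/(1 + u'v/c²), with u' = 0.446c and v = 0.2803c.
Numerator: 0.446 + 0.2803 = 0.7263. Denominator: 1 + (0.446)(0.2803) = 1.1250138.
u = 0.7263/1.1250138 = 0.64559, so the speed is 0.646c.

0.646c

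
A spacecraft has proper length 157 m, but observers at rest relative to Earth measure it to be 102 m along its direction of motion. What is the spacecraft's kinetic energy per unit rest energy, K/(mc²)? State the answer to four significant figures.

0.5392

Length contraction gives γ = L₀/L = 157/102 = 1.53922.
K/(mc²) = γ − 1 = 1.53922 − 1 = 0.5392.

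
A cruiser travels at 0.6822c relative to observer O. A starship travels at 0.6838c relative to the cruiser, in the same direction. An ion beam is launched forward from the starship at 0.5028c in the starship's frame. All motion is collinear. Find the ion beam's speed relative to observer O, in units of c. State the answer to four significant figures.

Compose velocities in two stages. Stage 1 (into S'): u₁ = (0.5028+0.6838)/(1+0.5028×0.6838) = 0.88301.
Stage 2 (into S): u = (0.88301+0.6822)/(1+0.88301×0.6822) = 0.9768, so the speed is 0.9768c.

0.9768c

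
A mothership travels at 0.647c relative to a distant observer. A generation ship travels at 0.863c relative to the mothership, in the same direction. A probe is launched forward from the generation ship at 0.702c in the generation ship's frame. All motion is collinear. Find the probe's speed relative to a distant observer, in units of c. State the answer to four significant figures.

Compose velocities in two stages. Stage 1 (into S'): u₁ = (0.702+0.863)/(1+0.702×0.863) = 0.97458.
Stage 2 (into S): u = (0.97458+0.647)/(1+0.97458×0.647) = 0.9945, so the speed is 0.9945c.

0.9945c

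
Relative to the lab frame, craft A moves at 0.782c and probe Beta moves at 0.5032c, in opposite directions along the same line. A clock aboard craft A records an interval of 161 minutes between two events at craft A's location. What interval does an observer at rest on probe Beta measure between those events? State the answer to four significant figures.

416.5 minutes

The velocity of craft A relative to probe Beta is (0.782 + 0.5032)c / (1 + 0.782×0.5032) = 0.92228c; relative speed 0.92228c.
γ for this relative speed: γ = 1/√(1 − 0.8506) = 2.5872.
The clock on craft A records proper time, so probe Beta measures Δt = γΔτ = 2.5872 × 161 = 416.5 minutes.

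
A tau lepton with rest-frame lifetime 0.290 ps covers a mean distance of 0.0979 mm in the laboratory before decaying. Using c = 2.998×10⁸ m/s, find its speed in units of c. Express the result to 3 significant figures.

0.748c

Lab distance = (lab lifetime)·v = γτ·βc, so βγ = d/(cτ) = 9.790×10^-5/(2.998×10⁸ × 2.900×10^-13) = 1.126.
With βγ = 1.126: γ² = 1 + (βγ)² = 2.26788, and β = (βγ)/γ = 1.126/1.50595 = 0.748.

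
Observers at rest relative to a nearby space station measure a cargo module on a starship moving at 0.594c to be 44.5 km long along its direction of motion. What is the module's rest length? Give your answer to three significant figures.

55.3 km

β² = 0.352836, so γ = 1/√0.647164 = 1.2431.
Proper length: L₀ = γ·L = 1.2431 × 44.5 = 55.3 km.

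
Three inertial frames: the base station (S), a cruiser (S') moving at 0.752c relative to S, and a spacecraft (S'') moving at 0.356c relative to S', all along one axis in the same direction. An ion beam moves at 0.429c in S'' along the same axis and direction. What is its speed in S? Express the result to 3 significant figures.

0.948c

Compose velocities in two stages. Stage 1 (into S'): u₁ = (0.429+0.356)/(1+0.429×0.356) = 0.681.
Stage 2 (into S): u = (0.681+0.752)/(1+0.681×0.752) = 0.94768, so the speed is 0.948c.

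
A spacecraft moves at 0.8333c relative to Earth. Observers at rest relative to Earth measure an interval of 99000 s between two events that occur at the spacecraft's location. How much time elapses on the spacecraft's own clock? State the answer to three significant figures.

54700 s

With β = 0.8333, γ = 1/√(1 − 0.8333²) = 1/√0.30561111 = 1.8089.
The moving clock records proper time: Δτ = Δt/γ = 99000/1.8089 = 54700 s.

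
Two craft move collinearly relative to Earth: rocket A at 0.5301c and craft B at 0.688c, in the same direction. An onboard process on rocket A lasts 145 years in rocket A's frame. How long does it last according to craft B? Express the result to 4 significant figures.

Transform rocket A's velocity into craft B's frame: (0.5301 − 0.688)/(1 − 0.5301·0.688) = −0.1579/0.6352912, so the relative speed is 0.24855c.
γ for this relative speed: γ = 1/√(1 − 0.0617771) = 1.0324.
Rocket A's interval is proper; time dilation gives Δt_B = γΔτ = 1.0324 × 145 years = 149.7 years.

149.7 years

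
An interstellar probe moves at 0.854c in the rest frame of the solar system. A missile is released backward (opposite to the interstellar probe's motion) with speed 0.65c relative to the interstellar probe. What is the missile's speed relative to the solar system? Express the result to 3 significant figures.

0.459c

Relativistic velocity addition: u = (u' + v)/(1 + u'v/c²), with u' = −0.65c and v = 0.854c.
Numerator: −0.65 + 0.854 = 0.204. Denominator: 1 + (−0.65)(0.854) = 0.4449.
u = 0.204/0.4449 = 0.45853, so the speed is 0.459c.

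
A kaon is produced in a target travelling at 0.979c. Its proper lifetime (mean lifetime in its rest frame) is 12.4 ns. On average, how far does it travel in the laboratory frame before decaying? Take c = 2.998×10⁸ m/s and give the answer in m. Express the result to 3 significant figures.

17.9 m

Lorentz factor: γ = (1 − 0.958441)^(−1/2) = 4.9053.
Lab-frame lifetime: Δt = γτ = 4.9053 × 12.4 ns = 60.826 ns.
Distance: d = vΔt = 0.979 × 2.998×10⁸ m/s × 6.0826×10^-8 s = 17.9 m.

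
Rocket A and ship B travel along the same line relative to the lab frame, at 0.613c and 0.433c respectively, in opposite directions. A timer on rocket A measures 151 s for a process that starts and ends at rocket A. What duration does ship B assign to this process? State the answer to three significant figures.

268 s

Transform rocket A's velocity into ship B's frame: (0.613 + 0.433)/(1 + 0.613·0.433) = 1.046/1.265429, so the relative speed is 0.8266c.
γ for this relative speed: γ = 1/√(1 − 0.683268) = 1.7769.
The clock on rocket A records proper time, so ship B measures Δt = γΔτ = 1.7769 × 151 = 268 s.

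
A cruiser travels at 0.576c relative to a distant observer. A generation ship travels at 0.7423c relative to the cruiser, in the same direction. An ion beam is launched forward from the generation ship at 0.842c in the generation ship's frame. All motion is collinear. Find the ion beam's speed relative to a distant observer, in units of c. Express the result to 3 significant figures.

Compose velocities in two stages. Stage 1 (into S'): u₁ = (0.842+0.7423)/(1+0.842×0.7423) = 0.97494.
Stage 2 (into S): u = (0.97494+0.576)/(1+0.97494×0.576) = 0.9932, so the speed is 0.993c.

0.993c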